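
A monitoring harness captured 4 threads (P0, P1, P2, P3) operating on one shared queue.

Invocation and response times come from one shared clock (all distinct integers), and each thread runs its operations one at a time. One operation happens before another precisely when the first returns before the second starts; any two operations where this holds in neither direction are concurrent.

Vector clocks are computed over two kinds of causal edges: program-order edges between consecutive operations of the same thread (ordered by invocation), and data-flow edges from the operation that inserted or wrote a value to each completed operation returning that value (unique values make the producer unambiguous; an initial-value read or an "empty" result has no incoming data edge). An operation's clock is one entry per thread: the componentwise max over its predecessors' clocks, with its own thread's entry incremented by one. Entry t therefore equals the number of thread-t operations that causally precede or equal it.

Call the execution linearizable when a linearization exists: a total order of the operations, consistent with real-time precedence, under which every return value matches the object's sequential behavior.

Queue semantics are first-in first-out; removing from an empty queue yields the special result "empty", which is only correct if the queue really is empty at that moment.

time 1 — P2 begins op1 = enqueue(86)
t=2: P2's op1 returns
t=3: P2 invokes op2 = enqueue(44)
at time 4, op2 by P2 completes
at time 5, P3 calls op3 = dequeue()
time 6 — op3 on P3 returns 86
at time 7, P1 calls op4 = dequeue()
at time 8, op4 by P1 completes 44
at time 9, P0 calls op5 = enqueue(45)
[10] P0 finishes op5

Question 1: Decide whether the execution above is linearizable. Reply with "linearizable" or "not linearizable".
linearizable

a witness: op1, op2, op3, op4, op5
after step 1 (op1 enqueue(86)): queue <86>
after step 2 (op2 enqueue(44)): queue <86,44>
after step 3 (op3 dequeue() → 86): queue <44>
after step 4 (op4 dequeue() → 44): queue <>
after step 5 (op5 enqueue(45)): queue <45>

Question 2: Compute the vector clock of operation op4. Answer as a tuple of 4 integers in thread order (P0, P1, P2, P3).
(0, 1, 2, 0)

op1, invoked 1, has no incoming edges; only P2's bump applies → (0, 0, 1, 0)
op5, invoked 9, has no incoming edges; only P0's bump applies → (1, 0, 0, 0)
from VC(op1)=(0, 0, 1, 0), op3 (invoked 5) maxes components and bumps P3 → (0, 0, 1, 1)
from VC(op1)=(0, 0, 1, 0), op2 (invoked 3) maxes components and bumps P2 → (0, 0, 2, 0)
from VC(op2)=(0, 0, 2, 0), op4 (invoked 7) maxes components and bumps P1 → (0, 1, 2, 0)
target: VC(op4) = (0, 1, 2, 0)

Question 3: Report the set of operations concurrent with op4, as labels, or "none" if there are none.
none

op4 runs from 7 to 8; window-overlapping ops are concurrent
op1 [1,2]: before
op2 [3,4]: before
op3 [5,6]: before
op5 [9,10]: after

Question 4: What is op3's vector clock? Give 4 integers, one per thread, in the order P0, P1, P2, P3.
(0, 0, 1, 1)

invoked at 1, op1 has no predecessors; its own P2 bump gives (0, 0, 1, 0)
invoked at 9, op5 has no predecessors; its own P0 bump gives (1, 0, 0, 0)
op3 (invocation 5): componentwise max over VC(op1)=(0, 0, 1, 0), +1 at P3, giving (0, 0, 1, 1)
op2 (invocation 3): componentwise max over VC(op1)=(0, 0, 1, 0), +1 at P2, giving (0, 0, 2, 0)
op4 (invocation 7): componentwise max over VC(op2)=(0, 0, 2, 0), +1 at P1, giving (0, 1, 2, 0)
target: VC(op3) = (0, 0, 1, 1)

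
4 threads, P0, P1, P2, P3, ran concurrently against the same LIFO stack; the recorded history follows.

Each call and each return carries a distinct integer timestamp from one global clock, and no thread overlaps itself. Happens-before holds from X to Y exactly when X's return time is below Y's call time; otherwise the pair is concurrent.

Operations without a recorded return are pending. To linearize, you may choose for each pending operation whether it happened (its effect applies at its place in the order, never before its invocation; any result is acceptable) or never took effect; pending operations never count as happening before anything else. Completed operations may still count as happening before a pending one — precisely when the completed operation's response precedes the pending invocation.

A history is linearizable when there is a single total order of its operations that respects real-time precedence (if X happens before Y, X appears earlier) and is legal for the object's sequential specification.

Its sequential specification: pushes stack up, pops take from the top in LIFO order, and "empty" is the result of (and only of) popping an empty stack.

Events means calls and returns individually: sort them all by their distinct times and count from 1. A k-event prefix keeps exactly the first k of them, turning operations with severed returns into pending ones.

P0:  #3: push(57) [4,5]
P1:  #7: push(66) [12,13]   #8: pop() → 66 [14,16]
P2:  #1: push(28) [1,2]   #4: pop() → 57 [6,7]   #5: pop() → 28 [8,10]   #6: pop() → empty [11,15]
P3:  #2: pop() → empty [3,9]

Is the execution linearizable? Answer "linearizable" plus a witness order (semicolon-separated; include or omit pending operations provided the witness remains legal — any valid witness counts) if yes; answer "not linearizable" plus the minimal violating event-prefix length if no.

1. #1 push(28), leaving stack <28>
2. #3 push(57), leaving stack <28,57>
3. #4 pop() → 57, leaving stack <28>
4. #5 pop() → 28, leaving stack <>
5. #2 pop() → empty, leaving stack <>
6. #6 pop() → empty, leaving stack <>
7. #7 push(66), leaving stack <66>
8. #8 pop() → 66, leaving stack <>

linearizable — witness: #1; #3; #4; #5; #2; #6; #7; #8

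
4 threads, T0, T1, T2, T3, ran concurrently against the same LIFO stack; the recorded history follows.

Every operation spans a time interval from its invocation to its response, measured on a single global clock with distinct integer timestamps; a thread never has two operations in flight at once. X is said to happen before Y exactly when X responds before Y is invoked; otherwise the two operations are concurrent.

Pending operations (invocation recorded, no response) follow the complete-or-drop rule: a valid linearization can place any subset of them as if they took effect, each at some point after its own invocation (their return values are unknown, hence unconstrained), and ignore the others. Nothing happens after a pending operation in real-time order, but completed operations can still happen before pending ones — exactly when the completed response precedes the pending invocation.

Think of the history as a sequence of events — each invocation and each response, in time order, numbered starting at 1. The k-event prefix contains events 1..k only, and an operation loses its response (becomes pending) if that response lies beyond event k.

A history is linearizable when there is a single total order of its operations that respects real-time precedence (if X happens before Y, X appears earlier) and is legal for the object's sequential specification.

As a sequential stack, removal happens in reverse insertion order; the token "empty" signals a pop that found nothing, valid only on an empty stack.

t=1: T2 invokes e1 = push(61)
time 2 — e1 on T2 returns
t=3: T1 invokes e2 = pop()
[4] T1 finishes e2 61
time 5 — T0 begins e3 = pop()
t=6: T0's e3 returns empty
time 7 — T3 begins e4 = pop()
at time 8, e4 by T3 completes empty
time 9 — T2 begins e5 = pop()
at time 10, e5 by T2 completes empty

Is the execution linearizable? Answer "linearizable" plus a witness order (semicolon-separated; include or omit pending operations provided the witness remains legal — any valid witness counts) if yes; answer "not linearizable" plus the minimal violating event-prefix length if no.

linearizable — witness: e1; e2; e3; e4; e5

step 1: e1 push(61) — stack <61>
step 2: e2 pop() → 61 — stack <>
step 3: e3 pop() → empty — stack <>
step 4: e4 pop() → empty — stack <>
step 5: e5 pop() → empty — stack <>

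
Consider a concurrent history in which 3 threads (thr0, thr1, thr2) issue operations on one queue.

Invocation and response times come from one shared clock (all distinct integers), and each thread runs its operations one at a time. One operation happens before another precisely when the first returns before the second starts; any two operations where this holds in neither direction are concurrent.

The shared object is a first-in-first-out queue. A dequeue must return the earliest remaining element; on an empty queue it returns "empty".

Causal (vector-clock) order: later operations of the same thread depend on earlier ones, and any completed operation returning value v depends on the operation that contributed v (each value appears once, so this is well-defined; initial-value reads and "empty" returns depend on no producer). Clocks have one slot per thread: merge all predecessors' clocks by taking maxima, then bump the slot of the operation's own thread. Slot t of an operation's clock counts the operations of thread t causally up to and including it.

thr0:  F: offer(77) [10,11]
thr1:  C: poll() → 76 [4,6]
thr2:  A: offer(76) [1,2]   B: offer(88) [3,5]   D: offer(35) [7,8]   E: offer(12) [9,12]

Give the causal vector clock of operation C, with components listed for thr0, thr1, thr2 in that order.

A, invoked 1, has no incoming edges; only thr2's bump applies → (0, 0, 1)
F, invoked 10, has no incoming edges; only thr0's bump applies → (1, 0, 0)
from VC(A)=(0, 0, 1), B (invoked 3) maxes components and bumps thr2 → (0, 0, 2)
from VC(A)=(0, 0, 1), C (invoked 4) maxes components and bumps thr1 → (0, 1, 1)
from VC(B)=(0, 0, 2), D (invoked 7) maxes components and bumps thr2 → (0, 0, 3)
from VC(D)=(0, 0, 3), E (invoked 9) maxes components and bumps thr2 → (0, 0, 4)
target: VC(C) = (0, 1, 1)

(0, 1, 1)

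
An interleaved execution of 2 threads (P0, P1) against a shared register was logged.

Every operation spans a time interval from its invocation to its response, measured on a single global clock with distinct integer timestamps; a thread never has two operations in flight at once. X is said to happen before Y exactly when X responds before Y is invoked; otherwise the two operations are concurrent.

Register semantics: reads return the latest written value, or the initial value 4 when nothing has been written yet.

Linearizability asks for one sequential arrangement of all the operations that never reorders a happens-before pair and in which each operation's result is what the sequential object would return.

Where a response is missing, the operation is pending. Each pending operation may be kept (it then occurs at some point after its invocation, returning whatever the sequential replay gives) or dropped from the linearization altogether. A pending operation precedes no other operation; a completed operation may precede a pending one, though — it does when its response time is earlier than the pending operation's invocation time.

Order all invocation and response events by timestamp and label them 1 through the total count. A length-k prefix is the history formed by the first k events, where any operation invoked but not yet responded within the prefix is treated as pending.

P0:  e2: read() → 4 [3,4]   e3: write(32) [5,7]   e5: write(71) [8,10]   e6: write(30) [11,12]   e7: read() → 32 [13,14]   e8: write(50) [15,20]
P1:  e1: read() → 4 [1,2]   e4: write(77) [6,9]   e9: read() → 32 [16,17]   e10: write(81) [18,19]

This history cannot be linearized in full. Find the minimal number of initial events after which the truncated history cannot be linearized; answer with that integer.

14

one valid order for events 1..13 is e1, e2, e3, e4, e5, e6:
after step 1 (e1 read() → 4): value 4
after step 2 (e2 read() → 4): value 4
after step 3 (e3 write(32)): value 32
after step 4 (e4 write(77)): value 77
after step 5 (e5 write(71)): value 71
after step 6 (e6 write(30)): value 30
once event 14 joins (e7's response, time 14), exhaustive search finds no witness
sample order e1, e2, e3, e4, e5, e6, e7 stalls at step 7 — e7 read() → 32 has no legal effect
sample order e1, e2, e3, e5, e4, e6, e7 stalls at step 7 — e7 read() → 32 has no legal effect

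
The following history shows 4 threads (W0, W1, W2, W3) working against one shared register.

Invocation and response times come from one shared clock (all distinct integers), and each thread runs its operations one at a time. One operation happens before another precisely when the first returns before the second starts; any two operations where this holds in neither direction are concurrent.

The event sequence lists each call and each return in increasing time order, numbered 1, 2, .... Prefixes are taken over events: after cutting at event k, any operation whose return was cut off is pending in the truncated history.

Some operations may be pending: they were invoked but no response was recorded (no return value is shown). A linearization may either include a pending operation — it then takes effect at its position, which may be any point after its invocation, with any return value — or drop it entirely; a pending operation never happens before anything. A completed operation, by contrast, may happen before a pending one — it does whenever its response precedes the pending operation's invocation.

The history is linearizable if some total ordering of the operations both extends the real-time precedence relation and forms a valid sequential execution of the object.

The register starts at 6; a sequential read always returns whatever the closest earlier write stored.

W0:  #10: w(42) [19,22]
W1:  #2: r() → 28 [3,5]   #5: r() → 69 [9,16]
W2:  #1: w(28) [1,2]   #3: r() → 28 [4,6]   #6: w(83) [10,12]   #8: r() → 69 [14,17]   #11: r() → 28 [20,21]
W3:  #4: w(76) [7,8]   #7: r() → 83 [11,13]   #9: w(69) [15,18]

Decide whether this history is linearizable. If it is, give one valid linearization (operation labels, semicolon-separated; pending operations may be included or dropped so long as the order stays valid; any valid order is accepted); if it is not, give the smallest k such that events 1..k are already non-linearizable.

cut after 20 events: linearizable; cut after 21 events (#11 responds, time 21): not linearizable
real-time-consistent orders of the 10 completed operations: 40 — all fail the register replay
no escape via the 1 pending operation (#10): every completion choice fails
take #1, #2, #3, #4, #5, #6, #7, #8, #9, #11 (pending dropped): step 5 already fails, because #5 r() → 69 cannot occur there
take #1, #2, #3, #4, #5, #6, #7, #9, #8, #11 (pending dropped): step 5 already fails, because #5 r() → 69 cannot occur there

not linearizable — minimal violating prefix: 21 events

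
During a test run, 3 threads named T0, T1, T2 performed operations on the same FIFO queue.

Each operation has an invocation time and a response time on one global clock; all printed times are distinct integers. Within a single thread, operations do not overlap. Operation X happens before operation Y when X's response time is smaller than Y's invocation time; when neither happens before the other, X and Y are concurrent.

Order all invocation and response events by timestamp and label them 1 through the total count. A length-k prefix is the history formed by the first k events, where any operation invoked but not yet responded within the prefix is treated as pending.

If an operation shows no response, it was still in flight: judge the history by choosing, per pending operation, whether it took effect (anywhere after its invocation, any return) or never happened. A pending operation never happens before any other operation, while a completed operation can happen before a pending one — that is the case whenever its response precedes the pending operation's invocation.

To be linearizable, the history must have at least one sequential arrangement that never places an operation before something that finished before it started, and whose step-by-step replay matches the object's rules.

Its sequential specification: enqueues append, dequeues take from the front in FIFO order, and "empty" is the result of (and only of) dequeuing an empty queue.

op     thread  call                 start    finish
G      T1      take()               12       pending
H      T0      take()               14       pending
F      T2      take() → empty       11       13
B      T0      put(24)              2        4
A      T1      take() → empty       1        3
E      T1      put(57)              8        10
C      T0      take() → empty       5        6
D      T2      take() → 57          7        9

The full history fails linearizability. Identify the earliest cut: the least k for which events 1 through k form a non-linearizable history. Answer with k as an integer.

events 1..5 are linearizable, e.g. via A, B:
after step 1 (A take() → empty): queue <>
after step 2 (B put(24)): queue <24>
at event 6 (C's time-6 response) nothing linearizes any more
one such order, A, B, C, breaks at step 3 where C take() → empty is illegal
one such order, B, A, C, breaks at step 2 where A take() → empty is illegal

6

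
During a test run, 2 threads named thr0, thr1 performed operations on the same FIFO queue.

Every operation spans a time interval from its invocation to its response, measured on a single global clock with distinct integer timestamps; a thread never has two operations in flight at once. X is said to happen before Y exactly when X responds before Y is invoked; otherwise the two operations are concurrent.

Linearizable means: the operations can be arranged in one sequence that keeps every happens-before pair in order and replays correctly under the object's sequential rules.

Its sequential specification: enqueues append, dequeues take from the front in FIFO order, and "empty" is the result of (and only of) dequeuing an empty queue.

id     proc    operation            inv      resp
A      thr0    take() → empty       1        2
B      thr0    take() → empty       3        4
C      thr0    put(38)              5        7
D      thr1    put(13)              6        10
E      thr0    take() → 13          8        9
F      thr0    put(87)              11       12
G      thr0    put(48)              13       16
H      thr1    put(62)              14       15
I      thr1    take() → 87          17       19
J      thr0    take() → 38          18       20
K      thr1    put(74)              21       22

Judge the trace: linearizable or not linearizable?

linearizable

one valid linearization: A, B, D, C, E, F, G, H, J, I, K
step 1: A take() → empty — queue <>
step 2: B take() → empty — queue <>
step 3: D put(13) — queue <13>
step 4: C put(38) — queue <13,38>
step 5: E take() → 13 — queue <38>
step 6: F put(87) — queue <38,87>
step 7: G put(48) — queue <38,87,48>
step 8: H put(62) — queue <38,87,48,62>
step 9: J take() → 38 — queue <87,48,62>
step 10: I take() → 87 — queue <48,62>
step 11: K put(74) — queue <48,62,74>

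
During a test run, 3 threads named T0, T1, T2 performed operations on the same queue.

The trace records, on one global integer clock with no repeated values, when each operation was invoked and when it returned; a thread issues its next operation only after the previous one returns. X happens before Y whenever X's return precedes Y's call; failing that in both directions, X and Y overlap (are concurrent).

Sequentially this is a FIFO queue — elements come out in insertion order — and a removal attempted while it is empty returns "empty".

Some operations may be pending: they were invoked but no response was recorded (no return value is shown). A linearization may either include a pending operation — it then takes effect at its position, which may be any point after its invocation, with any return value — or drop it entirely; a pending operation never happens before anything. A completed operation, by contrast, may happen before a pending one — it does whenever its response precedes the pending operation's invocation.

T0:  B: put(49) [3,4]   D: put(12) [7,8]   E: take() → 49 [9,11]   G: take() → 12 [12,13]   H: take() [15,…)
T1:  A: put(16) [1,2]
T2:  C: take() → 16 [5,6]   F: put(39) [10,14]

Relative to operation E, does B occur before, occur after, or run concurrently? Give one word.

B spans [3,4], E spans [9,11]
resp(B)=4 < inv(E)=9

before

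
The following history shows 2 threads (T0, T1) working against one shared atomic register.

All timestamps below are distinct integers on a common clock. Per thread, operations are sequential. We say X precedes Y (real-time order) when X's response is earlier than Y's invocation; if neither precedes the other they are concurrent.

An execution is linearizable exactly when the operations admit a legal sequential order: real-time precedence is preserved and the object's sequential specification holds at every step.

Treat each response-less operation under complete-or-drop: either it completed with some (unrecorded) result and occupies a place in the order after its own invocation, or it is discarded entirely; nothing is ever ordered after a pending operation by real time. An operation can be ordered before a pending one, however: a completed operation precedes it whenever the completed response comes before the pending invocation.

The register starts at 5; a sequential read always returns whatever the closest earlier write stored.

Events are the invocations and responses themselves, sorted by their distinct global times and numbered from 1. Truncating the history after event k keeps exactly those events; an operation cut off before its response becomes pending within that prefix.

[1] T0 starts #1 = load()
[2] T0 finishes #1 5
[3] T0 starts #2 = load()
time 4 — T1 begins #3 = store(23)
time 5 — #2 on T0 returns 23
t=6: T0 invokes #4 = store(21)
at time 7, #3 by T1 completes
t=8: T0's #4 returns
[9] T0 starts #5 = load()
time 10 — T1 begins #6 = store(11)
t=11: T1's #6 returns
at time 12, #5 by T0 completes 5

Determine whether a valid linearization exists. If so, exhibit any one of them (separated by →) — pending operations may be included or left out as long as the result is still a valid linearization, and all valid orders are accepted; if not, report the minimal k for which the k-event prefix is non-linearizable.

events 1..11 are fine; event 12 — the response of #5 at time 12 — makes the prefix non-linearizable
the 6 completed operations admit 6 real-time orders; each fails the atomic register replay
e.g. #1, #2, #3, #4, #5, #6: illegal at step 2, since #2 load() → 23 cannot apply there
e.g. #1, #2, #3, #4, #6, #5: illegal at step 2, since #2 load() → 23 cannot apply there

not linearizable — minimal violating prefix: 12 events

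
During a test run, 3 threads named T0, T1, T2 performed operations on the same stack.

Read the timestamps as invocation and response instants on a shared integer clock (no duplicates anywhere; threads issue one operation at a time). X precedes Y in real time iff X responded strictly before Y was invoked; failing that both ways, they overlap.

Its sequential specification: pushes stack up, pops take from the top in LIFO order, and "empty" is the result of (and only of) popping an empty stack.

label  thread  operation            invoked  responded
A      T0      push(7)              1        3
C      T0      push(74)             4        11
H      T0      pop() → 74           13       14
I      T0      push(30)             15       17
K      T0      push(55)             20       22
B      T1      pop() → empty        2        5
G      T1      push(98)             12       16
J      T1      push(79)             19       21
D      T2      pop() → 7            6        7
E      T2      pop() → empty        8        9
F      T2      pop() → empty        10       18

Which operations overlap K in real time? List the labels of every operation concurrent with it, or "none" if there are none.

overlap test against K [20,22]: concurrent iff the interval meets 20..22
A [1,3]: before
B [2,5]: before
C [4,11]: before
D [6,7]: before
E [8,9]: before
F [10,18]: before
G [12,16]: before
H [13,14]: before
I [15,17]: before
J [19,21]: concurrent

J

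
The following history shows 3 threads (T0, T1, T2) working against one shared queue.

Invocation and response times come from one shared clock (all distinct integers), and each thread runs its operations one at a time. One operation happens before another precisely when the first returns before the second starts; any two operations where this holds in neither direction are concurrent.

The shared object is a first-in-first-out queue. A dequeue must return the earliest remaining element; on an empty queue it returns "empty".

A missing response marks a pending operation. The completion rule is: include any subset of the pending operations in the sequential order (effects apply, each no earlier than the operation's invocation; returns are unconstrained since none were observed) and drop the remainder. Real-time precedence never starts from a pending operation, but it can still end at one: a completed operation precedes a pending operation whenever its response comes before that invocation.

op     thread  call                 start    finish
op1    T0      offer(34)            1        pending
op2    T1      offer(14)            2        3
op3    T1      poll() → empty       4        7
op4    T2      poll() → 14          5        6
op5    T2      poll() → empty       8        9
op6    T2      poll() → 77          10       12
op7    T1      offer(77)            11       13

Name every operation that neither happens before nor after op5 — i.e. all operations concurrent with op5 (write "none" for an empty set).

overlap test against op5 [8,9]: concurrent iff the interval meets 8..9
op1 [1,…): concurrent
op2 [2,3]: before
op3 [4,7]: before
op4 [5,6]: before
op6 [10,12]: after
op7 [11,13]: after

op1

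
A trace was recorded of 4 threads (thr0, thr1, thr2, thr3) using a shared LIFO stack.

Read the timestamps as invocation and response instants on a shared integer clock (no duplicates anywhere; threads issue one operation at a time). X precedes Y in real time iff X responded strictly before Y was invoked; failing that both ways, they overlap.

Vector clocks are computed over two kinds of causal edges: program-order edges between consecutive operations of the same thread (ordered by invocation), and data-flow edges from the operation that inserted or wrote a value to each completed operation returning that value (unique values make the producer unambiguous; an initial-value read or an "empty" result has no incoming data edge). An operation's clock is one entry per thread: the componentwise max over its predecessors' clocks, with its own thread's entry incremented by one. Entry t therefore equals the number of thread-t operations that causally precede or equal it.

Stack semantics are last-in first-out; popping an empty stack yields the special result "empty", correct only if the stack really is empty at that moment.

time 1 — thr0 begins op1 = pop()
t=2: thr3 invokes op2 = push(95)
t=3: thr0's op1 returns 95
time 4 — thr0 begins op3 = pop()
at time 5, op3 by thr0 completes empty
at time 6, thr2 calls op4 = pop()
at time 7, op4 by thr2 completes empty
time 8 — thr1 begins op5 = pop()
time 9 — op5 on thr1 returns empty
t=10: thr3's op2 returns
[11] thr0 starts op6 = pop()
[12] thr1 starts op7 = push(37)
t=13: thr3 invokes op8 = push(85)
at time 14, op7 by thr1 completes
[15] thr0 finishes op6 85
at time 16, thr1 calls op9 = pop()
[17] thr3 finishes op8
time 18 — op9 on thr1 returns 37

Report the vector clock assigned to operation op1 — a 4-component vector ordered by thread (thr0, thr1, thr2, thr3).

(1, 0, 0, 1)

no predecessors for op2 (invoked 2): thr3 increments from zero → (0, 0, 0, 1)
no predecessors for op4 (invoked 6): thr2 increments from zero → (0, 0, 1, 0)
no predecessors for op5 (invoked 8): thr1 increments from zero → (0, 1, 0, 0)
from VC(op2)=(0, 0, 0, 1), op8 (invoked 13) maxes components and bumps thr3 → (0, 0, 0, 2)
from VC(op5)=(0, 1, 0, 0), op7 (invoked 12) maxes components and bumps thr1 → (0, 2, 0, 0)
from VC(op2)=(0, 0, 0, 1), op1 (invoked 1) maxes components and bumps thr0 → (1, 0, 0, 1)
from VC(op7)=(0, 2, 0, 0), op9 (invoked 16) maxes components and bumps thr1 → (0, 3, 0, 0)
from VC(op1)=(1, 0, 0, 1), op3 (invoked 4) maxes components and bumps thr0 → (2, 0, 0, 1)
from VC(op3)=(2, 0, 0, 1), VC(op8)=(0, 0, 0, 2), op6 (invoked 11) maxes components and bumps thr0 → (3, 0, 0, 2)
target: VC(op1) = (1, 0, 0, 1)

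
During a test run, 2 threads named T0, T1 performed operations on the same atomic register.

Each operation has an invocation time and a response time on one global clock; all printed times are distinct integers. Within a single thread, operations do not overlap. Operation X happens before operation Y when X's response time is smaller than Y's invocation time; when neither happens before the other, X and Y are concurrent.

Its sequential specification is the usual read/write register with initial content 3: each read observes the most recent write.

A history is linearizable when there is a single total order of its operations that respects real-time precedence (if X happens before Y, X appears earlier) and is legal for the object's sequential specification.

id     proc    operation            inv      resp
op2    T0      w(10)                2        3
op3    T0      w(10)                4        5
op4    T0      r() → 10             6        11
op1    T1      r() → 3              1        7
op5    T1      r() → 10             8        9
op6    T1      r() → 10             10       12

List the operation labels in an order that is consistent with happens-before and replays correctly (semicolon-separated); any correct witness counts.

after step 1 (op1 r() → 3): value 3
after step 2 (op2 w(10)): value 10
after step 3 (op3 w(10)): value 10
after step 4 (op4 r() → 10): value 10
after step 5 (op5 r() → 10): value 10
after step 6 (op6 r() → 10): value 10

op1; op2; op3; op4; op5; op6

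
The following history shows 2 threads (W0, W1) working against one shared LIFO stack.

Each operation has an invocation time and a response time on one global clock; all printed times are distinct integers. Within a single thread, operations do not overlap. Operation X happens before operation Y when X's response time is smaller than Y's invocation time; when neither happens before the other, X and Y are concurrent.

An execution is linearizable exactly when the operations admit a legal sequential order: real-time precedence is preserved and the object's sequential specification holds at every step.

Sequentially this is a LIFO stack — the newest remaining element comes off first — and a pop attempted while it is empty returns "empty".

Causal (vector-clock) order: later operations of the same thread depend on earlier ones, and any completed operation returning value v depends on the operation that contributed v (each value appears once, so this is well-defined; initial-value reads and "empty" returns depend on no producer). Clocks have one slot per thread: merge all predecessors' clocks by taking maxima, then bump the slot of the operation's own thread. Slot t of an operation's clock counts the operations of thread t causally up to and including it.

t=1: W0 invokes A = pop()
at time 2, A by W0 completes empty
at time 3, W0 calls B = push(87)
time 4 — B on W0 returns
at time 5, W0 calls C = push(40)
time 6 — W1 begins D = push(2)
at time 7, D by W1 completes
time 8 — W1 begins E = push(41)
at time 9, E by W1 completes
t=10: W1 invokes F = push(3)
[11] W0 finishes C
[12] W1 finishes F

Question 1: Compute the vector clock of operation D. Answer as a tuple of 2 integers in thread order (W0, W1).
no predecessors for D (invoked 6): W1 increments from zero → (0, 1)
no predecessors for A (invoked 1): W0 increments from zero → (1, 0)
invoked at 8, E merges VC(D)=(0, 1) and bumps W1's slot → (0, 2)
invoked at 3, B merges VC(A)=(1, 0) and bumps W0's slot → (2, 0)
invoked at 10, F merges VC(E)=(0, 2) and bumps W1's slot → (0, 3)
invoked at 5, C merges VC(B)=(2, 0) and bumps W0's slot → (3, 0)
target: VC(D) = (0, 1)

(0, 1)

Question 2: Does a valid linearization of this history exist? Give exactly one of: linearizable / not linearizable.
witness order: A, B, C, D, E, F
1. A pop() → empty, leaving stack <>
2. B push(87), leaving stack <87>
3. C push(40), leaving stack <87,40>
4. D push(2), leaving stack <87,40,2>
5. E push(41), leaving stack <87,40,2,41>
6. F push(3), leaving stack <87,40,2,41,3>

linearizable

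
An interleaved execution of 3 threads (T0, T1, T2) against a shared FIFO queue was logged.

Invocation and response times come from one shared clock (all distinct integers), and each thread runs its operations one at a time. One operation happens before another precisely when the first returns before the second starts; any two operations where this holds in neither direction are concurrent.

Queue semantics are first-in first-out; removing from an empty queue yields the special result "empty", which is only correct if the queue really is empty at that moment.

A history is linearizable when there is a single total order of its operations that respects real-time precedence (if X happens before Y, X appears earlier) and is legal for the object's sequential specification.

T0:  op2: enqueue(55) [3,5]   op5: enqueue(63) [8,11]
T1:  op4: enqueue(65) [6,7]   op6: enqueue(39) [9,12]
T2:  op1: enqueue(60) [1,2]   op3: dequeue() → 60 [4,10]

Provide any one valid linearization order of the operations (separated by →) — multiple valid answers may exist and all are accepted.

op1 → op2 → op3 → op4 → op5 → op6

after step 1 (op1 enqueue(60)): queue <60>
after step 2 (op2 enqueue(55)): queue <60,55>
after step 3 (op3 dequeue() → 60): queue <55>
after step 4 (op4 enqueue(65)): queue <55,65>
after step 5 (op5 enqueue(63)): queue <55,65,63>
after step 6 (op6 enqueue(39)): queue <55,65,63,39>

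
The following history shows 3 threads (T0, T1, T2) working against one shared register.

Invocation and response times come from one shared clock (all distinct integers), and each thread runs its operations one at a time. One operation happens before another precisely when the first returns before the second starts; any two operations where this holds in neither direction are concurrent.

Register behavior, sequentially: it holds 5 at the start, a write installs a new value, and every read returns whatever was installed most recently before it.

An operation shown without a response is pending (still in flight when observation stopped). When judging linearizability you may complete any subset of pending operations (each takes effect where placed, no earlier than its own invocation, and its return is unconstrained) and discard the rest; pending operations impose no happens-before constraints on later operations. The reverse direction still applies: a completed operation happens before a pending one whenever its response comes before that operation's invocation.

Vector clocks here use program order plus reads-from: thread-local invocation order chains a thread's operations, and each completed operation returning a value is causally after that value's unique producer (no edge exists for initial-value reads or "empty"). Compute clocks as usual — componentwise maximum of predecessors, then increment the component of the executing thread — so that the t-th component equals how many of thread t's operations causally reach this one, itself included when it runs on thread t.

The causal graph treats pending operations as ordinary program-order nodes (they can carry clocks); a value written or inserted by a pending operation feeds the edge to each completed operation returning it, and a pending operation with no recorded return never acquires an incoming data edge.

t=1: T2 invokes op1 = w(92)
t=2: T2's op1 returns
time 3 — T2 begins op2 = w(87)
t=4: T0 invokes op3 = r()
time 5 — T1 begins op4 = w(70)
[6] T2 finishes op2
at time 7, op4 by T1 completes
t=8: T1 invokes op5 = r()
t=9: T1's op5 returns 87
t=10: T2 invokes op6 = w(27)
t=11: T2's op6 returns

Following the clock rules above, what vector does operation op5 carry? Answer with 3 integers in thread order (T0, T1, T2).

VC(op1, invoked at 1): no causal predecessors; +1 on T2 → (0, 0, 1)
VC(op4, invoked at 5): no causal predecessors; +1 on T1 → (0, 1, 0)
VC(op3, invoked at 4): no causal predecessors; +1 on T0 → (1, 0, 0)
from VC(op1)=(0, 0, 1), op2 (invoked 3) maxes components and bumps T2 → (0, 0, 2)
from VC(op2)=(0, 0, 2), op6 (invoked 10) maxes components and bumps T2 → (0, 0, 3)
from VC(op2)=(0, 0, 2), VC(op4)=(0, 1, 0), op5 (invoked 8) maxes components and bumps T1 → (0, 2, 2)
target: VC(op5) = (0, 2, 2)

(0, 2, 2)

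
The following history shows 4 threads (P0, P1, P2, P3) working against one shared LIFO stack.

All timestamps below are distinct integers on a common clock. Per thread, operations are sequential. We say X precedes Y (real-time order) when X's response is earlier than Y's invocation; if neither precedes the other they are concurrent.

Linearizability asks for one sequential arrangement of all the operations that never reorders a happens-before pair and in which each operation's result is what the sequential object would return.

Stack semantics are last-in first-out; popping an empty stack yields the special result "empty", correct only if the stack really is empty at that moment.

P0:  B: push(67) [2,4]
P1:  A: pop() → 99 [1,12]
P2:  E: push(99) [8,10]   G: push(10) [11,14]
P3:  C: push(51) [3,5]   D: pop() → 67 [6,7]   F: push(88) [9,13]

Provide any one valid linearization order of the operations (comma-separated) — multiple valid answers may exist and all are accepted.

after step 1 (C push(51)): stack <51>
after step 2 (B push(67)): stack <51,67>
after step 3 (D pop() → 67): stack <51>
after step 4 (E push(99)): stack <51,99>
after step 5 (A pop() → 99): stack <51>
after step 6 (F push(88)): stack <51,88>
after step 7 (G push(10)): stack <51,88,10>

C, B, D, E, A, F, G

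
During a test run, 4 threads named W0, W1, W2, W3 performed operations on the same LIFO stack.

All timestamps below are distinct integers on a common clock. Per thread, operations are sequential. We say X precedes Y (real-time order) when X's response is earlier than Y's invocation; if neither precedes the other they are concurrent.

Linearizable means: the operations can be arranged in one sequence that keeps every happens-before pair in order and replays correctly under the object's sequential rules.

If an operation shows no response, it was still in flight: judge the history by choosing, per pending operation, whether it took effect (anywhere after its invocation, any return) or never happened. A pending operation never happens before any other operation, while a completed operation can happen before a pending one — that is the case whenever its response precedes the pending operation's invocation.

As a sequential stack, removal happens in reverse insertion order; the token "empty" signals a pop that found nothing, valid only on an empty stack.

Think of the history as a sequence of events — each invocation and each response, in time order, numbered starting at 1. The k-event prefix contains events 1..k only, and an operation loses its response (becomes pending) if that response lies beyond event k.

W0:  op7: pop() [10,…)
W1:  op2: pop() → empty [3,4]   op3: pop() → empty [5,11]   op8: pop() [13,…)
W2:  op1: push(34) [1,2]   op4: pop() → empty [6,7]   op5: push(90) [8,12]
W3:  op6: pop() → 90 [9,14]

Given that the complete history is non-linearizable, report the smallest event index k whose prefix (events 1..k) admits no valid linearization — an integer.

a valid linearization of events 1..3 exists, for instance op1:
1. op1 push(34), leaving stack <34>
at event 4 (op2's time-4 response) nothing linearizes any more
for example op1, op2 fails at step 2: op2 pop() → empty is not legal there

4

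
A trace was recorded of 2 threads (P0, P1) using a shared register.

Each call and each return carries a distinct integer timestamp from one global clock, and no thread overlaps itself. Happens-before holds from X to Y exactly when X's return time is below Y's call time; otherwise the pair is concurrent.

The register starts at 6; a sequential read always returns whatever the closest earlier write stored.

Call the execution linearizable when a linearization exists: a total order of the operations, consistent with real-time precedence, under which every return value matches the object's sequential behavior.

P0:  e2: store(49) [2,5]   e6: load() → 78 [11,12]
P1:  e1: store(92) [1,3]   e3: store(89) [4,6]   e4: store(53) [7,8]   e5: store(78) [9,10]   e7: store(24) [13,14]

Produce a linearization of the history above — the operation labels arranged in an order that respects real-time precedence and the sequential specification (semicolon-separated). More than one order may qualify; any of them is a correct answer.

after step 1 (e1 store(92)): value 92
after step 2 (e2 store(49)): value 49
after step 3 (e3 store(89)): value 89
after step 4 (e4 store(53)): value 53
after step 5 (e5 store(78)): value 78
after step 6 (e6 load() → 78): value 78
after step 7 (e7 store(24)): value 24

e1; e2; e3; e4; e5; e6; e7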